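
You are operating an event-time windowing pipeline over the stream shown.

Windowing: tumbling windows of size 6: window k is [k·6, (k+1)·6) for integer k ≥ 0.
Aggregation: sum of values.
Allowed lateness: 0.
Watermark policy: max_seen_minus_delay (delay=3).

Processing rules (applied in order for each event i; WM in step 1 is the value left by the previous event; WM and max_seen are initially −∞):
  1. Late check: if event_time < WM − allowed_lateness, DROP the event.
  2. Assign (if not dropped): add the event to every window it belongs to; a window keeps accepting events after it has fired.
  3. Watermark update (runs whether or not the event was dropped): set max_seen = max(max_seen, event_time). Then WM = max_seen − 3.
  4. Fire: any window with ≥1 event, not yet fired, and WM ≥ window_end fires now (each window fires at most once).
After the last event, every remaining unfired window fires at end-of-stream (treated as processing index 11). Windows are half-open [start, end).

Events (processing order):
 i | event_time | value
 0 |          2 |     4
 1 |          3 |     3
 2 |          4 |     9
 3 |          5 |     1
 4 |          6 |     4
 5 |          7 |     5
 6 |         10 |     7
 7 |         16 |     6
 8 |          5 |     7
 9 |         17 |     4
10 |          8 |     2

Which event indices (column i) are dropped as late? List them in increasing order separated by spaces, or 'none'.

8 10

i=0 t=2 v=4: → [0,6); WM=-1
i=1 t=3 v=3: → [0,6); WM=0
i=2 t=4 v=9: → [0,6); WM=1
i=3 t=5 v=1: → [0,6); WM=2
i=4 t=6 v=4: → [6,12); WM=3
i=5 t=7 v=5: → [6,12); WM=4
i=6 t=10 v=7: → [6,12); WM=7; [0,6) fires=17
i=7 t=16 v=6: → [12,18); WM=13; [6,12) fires=16
i=8 t=5 v=7: DROP (t<13-0); WM=13
i=9 t=17 v=4: → [12,18); WM=14
i=10 t=8 v=2: DROP (t<14-0); WM=14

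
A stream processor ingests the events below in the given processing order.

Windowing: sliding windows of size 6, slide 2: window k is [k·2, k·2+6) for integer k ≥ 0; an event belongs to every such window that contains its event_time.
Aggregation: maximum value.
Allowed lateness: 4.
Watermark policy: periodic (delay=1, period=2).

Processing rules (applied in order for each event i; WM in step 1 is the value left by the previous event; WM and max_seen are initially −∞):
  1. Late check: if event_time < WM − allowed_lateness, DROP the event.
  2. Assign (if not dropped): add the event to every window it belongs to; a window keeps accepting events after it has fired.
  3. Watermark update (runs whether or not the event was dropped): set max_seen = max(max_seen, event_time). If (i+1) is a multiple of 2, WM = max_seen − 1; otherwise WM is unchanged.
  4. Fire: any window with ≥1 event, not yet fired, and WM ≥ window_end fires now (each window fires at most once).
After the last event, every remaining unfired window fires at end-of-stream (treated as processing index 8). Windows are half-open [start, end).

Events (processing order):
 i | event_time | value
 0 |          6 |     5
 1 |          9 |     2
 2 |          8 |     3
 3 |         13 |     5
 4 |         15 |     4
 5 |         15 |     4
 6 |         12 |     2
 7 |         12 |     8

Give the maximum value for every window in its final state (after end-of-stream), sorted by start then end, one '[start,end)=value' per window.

[2,8)=5 [4,10)=5 [6,12)=5 [8,14)=8 [10,16)=8 [12,18)=8 [14,20)=4

i=0 t=6 v=5: → [6,12),[4,10),[2,8); WM=−∞
i=1 t=9 v=2: → [8,14),[6,12),[4,10); WM=8; [2,8) fires=5
i=2 t=8 v=3: → [8,14),[6,12),[4,10); WM=8
i=3 t=13 v=5: → [12,18),[10,16),[8,14); WM=12; [4,10) fires=5 [6,12) fires=5
i=4 t=15 v=4: → [14,20),[12,18),[10,16); WM=12
i=5 t=15 v=4: → [14,20),[12,18),[10,16); WM=14; [8,14) fires=5
i=6 t=12 v=2: → [12,18),[10,16),[8,14); WM=14
i=7 t=12 v=8: → [12,18),[10,16),[8,14); WM=14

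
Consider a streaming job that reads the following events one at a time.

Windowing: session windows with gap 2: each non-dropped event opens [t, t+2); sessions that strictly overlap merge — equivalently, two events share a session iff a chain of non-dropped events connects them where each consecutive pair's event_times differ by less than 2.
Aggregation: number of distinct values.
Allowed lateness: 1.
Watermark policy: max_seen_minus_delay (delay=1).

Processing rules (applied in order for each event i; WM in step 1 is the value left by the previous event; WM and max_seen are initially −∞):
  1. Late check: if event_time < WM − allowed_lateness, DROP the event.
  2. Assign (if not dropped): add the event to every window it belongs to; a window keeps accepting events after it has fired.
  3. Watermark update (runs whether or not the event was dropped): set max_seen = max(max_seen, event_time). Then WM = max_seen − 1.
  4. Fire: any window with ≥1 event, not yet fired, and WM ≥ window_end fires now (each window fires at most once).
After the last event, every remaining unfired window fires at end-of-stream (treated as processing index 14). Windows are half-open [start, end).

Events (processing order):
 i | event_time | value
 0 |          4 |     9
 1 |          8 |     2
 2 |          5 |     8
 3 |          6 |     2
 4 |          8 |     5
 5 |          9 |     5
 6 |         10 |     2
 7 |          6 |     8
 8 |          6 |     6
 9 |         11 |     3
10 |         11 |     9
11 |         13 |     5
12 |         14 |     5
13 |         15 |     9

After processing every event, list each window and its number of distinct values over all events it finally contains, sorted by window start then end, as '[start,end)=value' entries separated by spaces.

[4,6)=1 [6,8)=1 [8,13)=4 [13,17)=2

i=0 t=4 v=9: → [4,6); WM=3
i=1 t=8 v=2: → [8,10); WM=7
i=2 t=5 v=8: DROP (t<7-1); WM=7
i=3 t=6 v=2: → [6,8); WM=7
i=4 t=8 v=5: → [8,10); WM=7
i=5 t=9 v=5: → [8,11); WM=8
i=6 t=10 v=2: → [8,12); WM=9
i=7 t=6 v=8: DROP (t<9-1); WM=9
i=8 t=6 v=6: DROP (t<9-1); WM=9
i=9 t=11 v=3: → [8,13); WM=10
i=10 t=11 v=9: → [8,13); WM=10
i=11 t=13 v=5: → [13,15); WM=12
i=12 t=14 v=5: → [13,16); WM=13
i=13 t=15 v=9: → [13,17); WM=14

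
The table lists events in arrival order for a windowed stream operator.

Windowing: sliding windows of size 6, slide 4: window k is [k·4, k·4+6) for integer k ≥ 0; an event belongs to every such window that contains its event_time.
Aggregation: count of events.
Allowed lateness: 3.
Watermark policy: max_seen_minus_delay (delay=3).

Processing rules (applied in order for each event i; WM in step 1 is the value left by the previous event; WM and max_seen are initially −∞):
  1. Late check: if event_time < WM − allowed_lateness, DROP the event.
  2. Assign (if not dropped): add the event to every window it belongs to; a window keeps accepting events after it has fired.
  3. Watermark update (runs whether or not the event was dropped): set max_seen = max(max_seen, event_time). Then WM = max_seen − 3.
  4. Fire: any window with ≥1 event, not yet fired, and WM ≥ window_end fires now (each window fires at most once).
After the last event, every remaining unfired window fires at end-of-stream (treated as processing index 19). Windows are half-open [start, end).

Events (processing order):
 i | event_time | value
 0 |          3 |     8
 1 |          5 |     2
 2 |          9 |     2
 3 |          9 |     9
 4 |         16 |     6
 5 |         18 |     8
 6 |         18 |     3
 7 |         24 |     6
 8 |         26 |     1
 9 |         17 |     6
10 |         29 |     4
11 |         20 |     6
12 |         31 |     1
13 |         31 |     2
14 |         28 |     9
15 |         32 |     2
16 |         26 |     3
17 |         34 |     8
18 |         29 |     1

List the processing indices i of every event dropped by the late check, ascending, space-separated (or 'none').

9 11

i=0 t=3 v=8: → [0,6); WM=0
i=1 t=5 v=2: → [4,10),[0,6); WM=2
i=2 t=9 v=2: → [8,14),[4,10); WM=6; [0,6) fires=2
i=3 t=9 v=9: → [8,14),[4,10); WM=6
i=4 t=16 v=6: → [16,22),[12,18); WM=13; [4,10) fires=3
i=5 t=18 v=8: → [16,22); WM=15; [8,14) fires=2
i=6 t=18 v=3: → [16,22); WM=15
i=7 t=24 v=6: → [24,30),[20,26); WM=21; [12,18) fires=1
i=8 t=26 v=1: → [24,30); WM=23; [16,22) fires=3
i=9 t=17 v=6: DROP (t<23-3); WM=23
i=10 t=29 v=4: → [28,34),[24,30); WM=26; [20,26) fires=1
i=11 t=20 v=6: DROP (t<26-3); WM=26
i=12 t=31 v=1: → [28,34); WM=28
i=13 t=31 v=2: → [28,34); WM=28
i=14 t=28 v=9: → [28,34),[24,30); WM=28
i=15 t=32 v=2: → [32,38),[28,34); WM=29
i=16 t=26 v=3: → [24,30); WM=29
i=17 t=34 v=8: → [32,38); WM=31; [24,30) fires=5
i=18 t=29 v=1: → [28,34),[24,30); WM=31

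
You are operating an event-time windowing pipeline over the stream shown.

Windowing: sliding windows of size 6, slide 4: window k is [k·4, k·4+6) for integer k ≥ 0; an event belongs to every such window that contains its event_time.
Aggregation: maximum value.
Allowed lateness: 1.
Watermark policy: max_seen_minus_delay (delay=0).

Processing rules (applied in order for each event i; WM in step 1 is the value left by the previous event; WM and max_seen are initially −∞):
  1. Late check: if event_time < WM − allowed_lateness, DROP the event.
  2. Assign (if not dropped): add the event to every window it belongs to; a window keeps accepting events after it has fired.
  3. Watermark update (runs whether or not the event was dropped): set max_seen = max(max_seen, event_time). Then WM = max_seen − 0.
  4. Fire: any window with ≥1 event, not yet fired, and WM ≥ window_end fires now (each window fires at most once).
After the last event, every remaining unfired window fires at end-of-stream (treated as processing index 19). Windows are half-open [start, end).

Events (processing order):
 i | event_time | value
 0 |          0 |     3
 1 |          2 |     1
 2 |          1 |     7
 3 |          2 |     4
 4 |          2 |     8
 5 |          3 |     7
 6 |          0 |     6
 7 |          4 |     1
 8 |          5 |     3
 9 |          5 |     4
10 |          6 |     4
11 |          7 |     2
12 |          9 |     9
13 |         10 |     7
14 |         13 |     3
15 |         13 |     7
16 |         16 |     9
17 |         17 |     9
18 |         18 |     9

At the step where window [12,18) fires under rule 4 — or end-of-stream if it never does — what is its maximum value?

i=0 t=0 v=3: → [0,6); WM=0
i=1 t=2 v=1: → [0,6); WM=2
i=2 t=1 v=7: → [0,6); WM=2
i=3 t=2 v=4: → [0,6); WM=2
i=4 t=2 v=8: → [0,6); WM=2
i=5 t=3 v=7: → [0,6); WM=3
i=6 t=0 v=6: DROP (t<3-1); WM=3
i=7 t=4 v=1: → [4,10),[0,6); WM=4
i=8 t=5 v=3: → [4,10),[0,6); WM=5
i=9 t=5 v=4: → [4,10),[0,6); WM=5
i=10 t=6 v=4: → [4,10); WM=6; [0,6) fires=8
i=11 t=7 v=2: → [4,10); WM=7
i=12 t=9 v=9: → [8,14),[4,10); WM=9
i=13 t=10 v=7: → [8,14); WM=10; [4,10) fires=9
i=14 t=13 v=3: → [12,18),[8,14); WM=13
i=15 t=13 v=7: → [12,18),[8,14); WM=13
i=16 t=16 v=9: → [16,22),[12,18); WM=16; [8,14) fires=9
i=17 t=17 v=9: → [16,22),[12,18); WM=17
i=18 t=18 v=9: → [16,22); WM=18; [12,18) fires=9

9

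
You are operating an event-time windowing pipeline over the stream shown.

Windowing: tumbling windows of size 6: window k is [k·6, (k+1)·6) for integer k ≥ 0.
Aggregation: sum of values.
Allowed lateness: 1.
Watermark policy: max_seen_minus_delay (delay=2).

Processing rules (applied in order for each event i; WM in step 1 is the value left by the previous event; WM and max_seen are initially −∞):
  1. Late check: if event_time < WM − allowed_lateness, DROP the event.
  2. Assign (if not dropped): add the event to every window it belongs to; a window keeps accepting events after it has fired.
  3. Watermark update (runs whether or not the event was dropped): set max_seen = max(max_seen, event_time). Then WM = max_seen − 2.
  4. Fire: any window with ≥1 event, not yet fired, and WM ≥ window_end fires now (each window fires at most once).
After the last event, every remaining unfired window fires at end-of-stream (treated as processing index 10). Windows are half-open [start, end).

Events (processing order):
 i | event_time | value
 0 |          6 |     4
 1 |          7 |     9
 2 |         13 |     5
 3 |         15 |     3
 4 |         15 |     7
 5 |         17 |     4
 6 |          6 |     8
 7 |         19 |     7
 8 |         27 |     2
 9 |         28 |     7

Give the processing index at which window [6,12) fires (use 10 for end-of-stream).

i=0 t=6 v=4: → [6,12); WM=4
i=1 t=7 v=9: → [6,12); WM=5
i=2 t=13 v=5: → [12,18); WM=11
i=3 t=15 v=3: → [12,18); WM=13; [6,12) fires=13
i=4 t=15 v=7: → [12,18); WM=13
i=5 t=17 v=4: → [12,18); WM=15
i=6 t=6 v=8: DROP (t<15-1); WM=15
i=7 t=19 v=7: → [18,24); WM=17
i=8 t=27 v=2: → [24,30); WM=25; [12,18) fires=19 [18,24) fires=7
i=9 t=28 v=7: → [24,30); WM=26

3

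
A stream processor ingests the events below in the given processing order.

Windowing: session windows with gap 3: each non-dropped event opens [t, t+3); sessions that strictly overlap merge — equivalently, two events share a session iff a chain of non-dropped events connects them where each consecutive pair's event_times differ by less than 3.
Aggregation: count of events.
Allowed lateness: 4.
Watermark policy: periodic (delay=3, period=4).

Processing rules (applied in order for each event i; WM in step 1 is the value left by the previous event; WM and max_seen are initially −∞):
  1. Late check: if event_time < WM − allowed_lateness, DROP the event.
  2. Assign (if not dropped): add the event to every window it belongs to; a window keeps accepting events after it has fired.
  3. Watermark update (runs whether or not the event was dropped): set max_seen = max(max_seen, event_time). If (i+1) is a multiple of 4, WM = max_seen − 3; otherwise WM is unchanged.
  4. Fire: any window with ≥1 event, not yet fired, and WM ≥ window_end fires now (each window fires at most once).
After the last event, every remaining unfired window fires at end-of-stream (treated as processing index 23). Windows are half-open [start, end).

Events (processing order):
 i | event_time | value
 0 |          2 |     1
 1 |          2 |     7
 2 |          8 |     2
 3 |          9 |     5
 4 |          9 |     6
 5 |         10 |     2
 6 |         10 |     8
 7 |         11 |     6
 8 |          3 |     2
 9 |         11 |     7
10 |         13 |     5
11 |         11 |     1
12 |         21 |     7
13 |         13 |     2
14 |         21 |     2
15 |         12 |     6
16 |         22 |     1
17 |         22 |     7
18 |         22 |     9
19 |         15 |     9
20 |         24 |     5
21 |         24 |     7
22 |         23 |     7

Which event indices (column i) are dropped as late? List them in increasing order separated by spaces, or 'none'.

8

i=0 t=2 v=1: → [2,5); WM=−∞
i=1 t=2 v=7: → [2,5); WM=−∞
i=2 t=8 v=2: → [8,11); WM=−∞
i=3 t=9 v=5: → [8,12); WM=6
i=4 t=9 v=6: → [8,12); WM=6
i=5 t=10 v=2: → [8,13); WM=6
i=6 t=10 v=8: → [8,13); WM=6
i=7 t=11 v=6: → [8,14); WM=8
i=8 t=3 v=2: DROP (t<8-4); WM=8
i=9 t=11 v=7: → [8,14); WM=8
i=10 t=13 v=5: → [8,16); WM=8
i=11 t=11 v=1: → [8,16); WM=10
i=12 t=21 v=7: → [21,24); WM=10
i=13 t=13 v=2: → [8,16); WM=10
i=14 t=21 v=2: → [21,24); WM=10
i=15 t=12 v=6: → [8,16); WM=18
i=16 t=22 v=1: → [21,25); WM=18
i=17 t=22 v=7: → [21,25); WM=18
i=18 t=22 v=9: → [21,25); WM=18
i=19 t=15 v=9: → [8,18); WM=19
i=20 t=24 v=5: → [21,27); WM=19
i=21 t=24 v=7: → [21,27); WM=19
i=22 t=23 v=7: → [21,27); WM=19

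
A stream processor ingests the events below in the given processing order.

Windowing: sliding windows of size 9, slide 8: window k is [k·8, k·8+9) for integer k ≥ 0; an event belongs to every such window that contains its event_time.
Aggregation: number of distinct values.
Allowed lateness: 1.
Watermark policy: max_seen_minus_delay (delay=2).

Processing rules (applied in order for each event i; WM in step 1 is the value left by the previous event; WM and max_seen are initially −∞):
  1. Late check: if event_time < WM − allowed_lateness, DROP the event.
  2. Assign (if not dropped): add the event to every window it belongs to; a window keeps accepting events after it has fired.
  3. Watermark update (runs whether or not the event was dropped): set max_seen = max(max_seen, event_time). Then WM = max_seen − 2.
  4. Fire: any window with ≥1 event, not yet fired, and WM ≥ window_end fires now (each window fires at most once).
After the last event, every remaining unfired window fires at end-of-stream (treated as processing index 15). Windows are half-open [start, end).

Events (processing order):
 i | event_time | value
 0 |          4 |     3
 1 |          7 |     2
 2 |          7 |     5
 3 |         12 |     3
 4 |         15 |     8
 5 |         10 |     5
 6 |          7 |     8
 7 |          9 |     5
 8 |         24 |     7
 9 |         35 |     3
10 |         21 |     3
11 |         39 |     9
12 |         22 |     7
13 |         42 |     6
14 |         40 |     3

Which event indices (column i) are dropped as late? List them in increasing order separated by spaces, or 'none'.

i=0 t=4 v=3: → [0,9); WM=2
i=1 t=7 v=2: → [0,9); WM=5
i=2 t=7 v=5: → [0,9); WM=5
i=3 t=12 v=3: → [8,17); WM=10; [0,9) fires=3
i=4 t=15 v=8: → [8,17); WM=13
i=5 t=10 v=5: DROP (t<13-1); WM=13
i=6 t=7 v=8: DROP (t<13-1); WM=13
i=7 t=9 v=5: DROP (t<13-1); WM=13
i=8 t=24 v=7: → [24,33),[16,25); WM=22; [8,17) fires=2
i=9 t=35 v=3: → [32,41); WM=33; [16,25) fires=1 [24,33) fires=1
i=10 t=21 v=3: DROP (t<33-1); WM=33
i=11 t=39 v=9: → [32,41); WM=37
i=12 t=22 v=7: DROP (t<37-1); WM=37
i=13 t=42 v=6: → [40,49); WM=40
i=14 t=40 v=3: → [40,49),[32,41); WM=40

5 6 7 10 12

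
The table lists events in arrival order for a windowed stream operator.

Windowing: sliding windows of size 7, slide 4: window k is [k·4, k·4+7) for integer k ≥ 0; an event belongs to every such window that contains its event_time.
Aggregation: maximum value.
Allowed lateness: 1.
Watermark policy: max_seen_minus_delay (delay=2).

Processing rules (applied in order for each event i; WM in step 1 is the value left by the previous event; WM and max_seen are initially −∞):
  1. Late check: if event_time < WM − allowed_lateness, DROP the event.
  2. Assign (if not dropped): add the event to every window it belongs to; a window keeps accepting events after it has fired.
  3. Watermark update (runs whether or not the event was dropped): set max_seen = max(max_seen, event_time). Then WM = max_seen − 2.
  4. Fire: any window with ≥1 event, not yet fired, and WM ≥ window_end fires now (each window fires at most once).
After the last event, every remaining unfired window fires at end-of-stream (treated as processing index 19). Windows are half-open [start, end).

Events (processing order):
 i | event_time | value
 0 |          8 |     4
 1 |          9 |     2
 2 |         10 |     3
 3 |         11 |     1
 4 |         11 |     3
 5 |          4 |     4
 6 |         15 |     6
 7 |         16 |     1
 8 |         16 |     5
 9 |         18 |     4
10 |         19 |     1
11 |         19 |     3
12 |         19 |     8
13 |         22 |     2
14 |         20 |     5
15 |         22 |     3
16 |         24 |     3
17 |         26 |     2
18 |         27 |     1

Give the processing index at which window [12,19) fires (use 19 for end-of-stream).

i=0 t=8 v=4: → [8,15),[4,11); WM=6
i=1 t=9 v=2: → [8,15),[4,11); WM=7
i=2 t=10 v=3: → [8,15),[4,11); WM=8
i=3 t=11 v=1: → [8,15); WM=9
i=4 t=11 v=3: → [8,15); WM=9
i=5 t=4 v=4: DROP (t<9-1); WM=9
i=6 t=15 v=6: → [12,19); WM=13; [4,11) fires=4
i=7 t=16 v=1: → [16,23),[12,19); WM=14
i=8 t=16 v=5: → [16,23),[12,19); WM=14
i=9 t=18 v=4: → [16,23),[12,19); WM=16; [8,15) fires=4
i=10 t=19 v=1: → [16,23); WM=17
i=11 t=19 v=3: → [16,23); WM=17
i=12 t=19 v=8: → [16,23); WM=17
i=13 t=22 v=2: → [20,27),[16,23); WM=20; [12,19) fires=6
i=14 t=20 v=5: → [20,27),[16,23); WM=20
i=15 t=22 v=3: → [20,27),[16,23); WM=20
i=16 t=24 v=3: → [24,31),[20,27); WM=22
i=17 t=26 v=2: → [24,31),[20,27); WM=24; [16,23) fires=8
i=18 t=27 v=1: → [24,31); WM=25

13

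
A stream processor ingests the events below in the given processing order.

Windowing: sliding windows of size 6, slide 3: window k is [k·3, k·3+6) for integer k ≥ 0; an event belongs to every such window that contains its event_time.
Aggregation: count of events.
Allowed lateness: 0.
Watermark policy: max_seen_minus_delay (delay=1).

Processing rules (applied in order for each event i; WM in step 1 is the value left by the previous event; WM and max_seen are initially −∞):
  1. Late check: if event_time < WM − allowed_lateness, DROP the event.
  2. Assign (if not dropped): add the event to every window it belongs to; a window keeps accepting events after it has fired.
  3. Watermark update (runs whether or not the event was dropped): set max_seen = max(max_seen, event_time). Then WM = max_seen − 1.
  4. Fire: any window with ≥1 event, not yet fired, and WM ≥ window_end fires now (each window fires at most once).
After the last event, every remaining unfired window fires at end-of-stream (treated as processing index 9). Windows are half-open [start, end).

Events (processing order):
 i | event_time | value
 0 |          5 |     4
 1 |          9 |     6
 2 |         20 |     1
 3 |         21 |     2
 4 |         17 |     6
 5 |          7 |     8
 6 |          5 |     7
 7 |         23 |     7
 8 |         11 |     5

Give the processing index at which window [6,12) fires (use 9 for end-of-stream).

i=0 t=5 v=4: → [3,9),[0,6); WM=4
i=1 t=9 v=6: → [9,15),[6,12); WM=8; [0,6) fires=1
i=2 t=20 v=1: → [18,24),[15,21); WM=19; [3,9) fires=1 [6,12) fires=1 [9,15) fires=1
i=3 t=21 v=2: → [21,27),[18,24); WM=20
i=4 t=17 v=6: DROP (t<20-0); WM=20
i=5 t=7 v=8: DROP (t<20-0); WM=20
i=6 t=5 v=7: DROP (t<20-0); WM=20
i=7 t=23 v=7: → [21,27),[18,24); WM=22; [15,21) fires=1
i=8 t=11 v=5: DROP (t<22-0); WM=22

2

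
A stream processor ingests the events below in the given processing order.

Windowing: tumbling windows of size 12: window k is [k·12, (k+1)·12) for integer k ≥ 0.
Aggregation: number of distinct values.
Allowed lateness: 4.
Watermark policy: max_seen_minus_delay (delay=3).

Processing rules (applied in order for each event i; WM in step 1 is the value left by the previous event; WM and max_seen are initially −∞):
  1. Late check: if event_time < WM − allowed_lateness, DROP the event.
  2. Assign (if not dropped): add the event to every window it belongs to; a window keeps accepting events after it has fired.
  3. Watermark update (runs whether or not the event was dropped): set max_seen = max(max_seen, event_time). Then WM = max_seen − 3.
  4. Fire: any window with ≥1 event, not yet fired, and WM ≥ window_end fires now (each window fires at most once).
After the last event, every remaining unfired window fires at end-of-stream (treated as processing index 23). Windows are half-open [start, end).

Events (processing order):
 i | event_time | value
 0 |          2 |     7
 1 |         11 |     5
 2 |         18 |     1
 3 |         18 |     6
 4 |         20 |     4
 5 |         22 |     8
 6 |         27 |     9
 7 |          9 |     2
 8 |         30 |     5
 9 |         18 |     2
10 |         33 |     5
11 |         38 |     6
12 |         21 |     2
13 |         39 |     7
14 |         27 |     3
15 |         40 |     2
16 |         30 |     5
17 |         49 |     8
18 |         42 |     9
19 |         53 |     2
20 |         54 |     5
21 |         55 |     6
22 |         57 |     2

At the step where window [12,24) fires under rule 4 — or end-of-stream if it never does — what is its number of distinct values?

4

i=0 t=2 v=7: → [0,12); WM=-1
i=1 t=11 v=5: → [0,12); WM=8
i=2 t=18 v=1: → [12,24); WM=15; [0,12) fires=2
i=3 t=18 v=6: → [12,24); WM=15
i=4 t=20 v=4: → [12,24); WM=17
i=5 t=22 v=8: → [12,24); WM=19
i=6 t=27 v=9: → [24,36); WM=24; [12,24) fires=4
i=7 t=9 v=2: DROP (t<24-4); WM=24
i=8 t=30 v=5: → [24,36); WM=27
i=9 t=18 v=2: DROP (t<27-4); WM=27
i=10 t=33 v=5: → [24,36); WM=30
i=11 t=38 v=6: → [36,48); WM=35
i=12 t=21 v=2: DROP (t<35-4); WM=35
i=13 t=39 v=7: → [36,48); WM=36; [24,36) fires=2
i=14 t=27 v=3: DROP (t<36-4); WM=36
i=15 t=40 v=2: → [36,48); WM=37
i=16 t=30 v=5: DROP (t<37-4); WM=37
i=17 t=49 v=8: → [48,60); WM=46
i=18 t=42 v=9: → [36,48); WM=46
i=19 t=53 v=2: → [48,60); WM=50; [36,48) fires=4
i=20 t=54 v=5: → [48,60); WM=51
i=21 t=55 v=6: → [48,60); WM=52
i=22 t=57 v=2: → [48,60); WM=54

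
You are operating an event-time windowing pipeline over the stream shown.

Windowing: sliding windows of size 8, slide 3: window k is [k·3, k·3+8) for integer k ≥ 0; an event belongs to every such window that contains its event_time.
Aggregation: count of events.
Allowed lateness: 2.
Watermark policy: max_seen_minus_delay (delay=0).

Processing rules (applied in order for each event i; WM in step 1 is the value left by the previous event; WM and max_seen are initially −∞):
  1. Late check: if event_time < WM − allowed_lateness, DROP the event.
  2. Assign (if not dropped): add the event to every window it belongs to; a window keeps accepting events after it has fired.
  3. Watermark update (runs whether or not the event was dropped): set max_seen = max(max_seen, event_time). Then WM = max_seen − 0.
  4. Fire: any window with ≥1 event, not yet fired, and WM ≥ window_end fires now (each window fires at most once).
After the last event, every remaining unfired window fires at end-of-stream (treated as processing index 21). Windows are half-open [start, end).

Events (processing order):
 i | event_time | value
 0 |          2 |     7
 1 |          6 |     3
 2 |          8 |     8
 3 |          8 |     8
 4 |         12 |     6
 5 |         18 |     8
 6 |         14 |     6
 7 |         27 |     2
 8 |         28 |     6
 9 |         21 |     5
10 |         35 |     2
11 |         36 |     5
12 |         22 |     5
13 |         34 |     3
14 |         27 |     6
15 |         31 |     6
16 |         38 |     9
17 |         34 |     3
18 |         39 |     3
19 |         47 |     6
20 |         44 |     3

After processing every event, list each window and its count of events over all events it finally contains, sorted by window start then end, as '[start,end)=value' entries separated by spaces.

i=0 t=2 v=7: → [0,8); WM=2
i=1 t=6 v=3: → [6,14),[3,11),[0,8); WM=6
i=2 t=8 v=8: → [6,14),[3,11); WM=8; [0,8) fires=2
i=3 t=8 v=8: → [6,14),[3,11); WM=8
i=4 t=12 v=6: → [12,20),[9,17),[6,14); WM=12; [3,11) fires=3
i=5 t=18 v=8: → [18,26),[15,23),[12,20); WM=18; [6,14) fires=4 [9,17) fires=1
i=6 t=14 v=6: DROP (t<18-2); WM=18
i=7 t=27 v=2: → [27,35),[24,32),[21,29); WM=27; [12,20) fires=2 [15,23) fires=1 [18,26) fires=1
i=8 t=28 v=6: → [27,35),[24,32),[21,29); WM=28
i=9 t=21 v=5: DROP (t<28-2); WM=28
i=10 t=35 v=2: → [33,41),[30,38); WM=35; [21,29) fires=2 [24,32) fires=2 [27,35) fires=2
i=11 t=36 v=5: → [36,44),[33,41),[30,38); WM=36
i=12 t=22 v=5: DROP (t<36-2); WM=36
i=13 t=34 v=3: → [33,41),[30,38),[27,35); WM=36
i=14 t=27 v=6: DROP (t<36-2); WM=36
i=15 t=31 v=6: DROP (t<36-2); WM=36
i=16 t=38 v=9: → [36,44),[33,41); WM=38; [30,38) fires=3
i=17 t=34 v=3: DROP (t<38-2); WM=38
i=18 t=39 v=3: → [39,47),[36,44),[33,41); WM=39
i=19 t=47 v=6: → [45,53),[42,50); WM=47; [33,41) fires=5 [36,44) fires=3 [39,47) fires=1
i=20 t=44 v=3: DROP (t<47-2); WM=47

[0,8)=2 [3,11)=3 [6,14)=4 [9,17)=1 [12,20)=2 [15,23)=1 [18,26)=1 [21,29)=2 [24,32)=2 [27,35)=3 [30,38)=3 [33,41)=5 [36,44)=3 [39,47)=1 [42,50)=1 [45,53)=1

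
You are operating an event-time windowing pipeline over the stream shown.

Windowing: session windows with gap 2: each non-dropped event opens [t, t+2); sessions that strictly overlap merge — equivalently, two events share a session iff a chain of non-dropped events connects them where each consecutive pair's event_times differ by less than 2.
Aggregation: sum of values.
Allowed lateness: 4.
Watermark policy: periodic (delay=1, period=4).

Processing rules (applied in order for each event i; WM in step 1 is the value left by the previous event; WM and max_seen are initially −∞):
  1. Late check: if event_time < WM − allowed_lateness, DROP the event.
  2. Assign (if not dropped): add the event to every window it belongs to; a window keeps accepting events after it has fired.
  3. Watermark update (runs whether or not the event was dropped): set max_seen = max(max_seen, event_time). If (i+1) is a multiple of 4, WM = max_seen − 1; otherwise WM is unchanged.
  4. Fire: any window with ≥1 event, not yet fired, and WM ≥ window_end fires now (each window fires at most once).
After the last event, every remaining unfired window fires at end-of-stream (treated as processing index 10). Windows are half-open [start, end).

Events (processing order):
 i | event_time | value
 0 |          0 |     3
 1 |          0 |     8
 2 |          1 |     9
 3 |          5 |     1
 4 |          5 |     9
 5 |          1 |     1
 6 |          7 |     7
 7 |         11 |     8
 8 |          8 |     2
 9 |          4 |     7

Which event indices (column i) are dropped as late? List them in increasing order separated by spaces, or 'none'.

9

i=0 t=0 v=3: → [0,2); WM=−∞
i=1 t=0 v=8: → [0,2); WM=−∞
i=2 t=1 v=9: → [0,3); WM=−∞
i=3 t=5 v=1: → [5,7); WM=4
i=4 t=5 v=9: → [5,7); WM=4
i=5 t=1 v=1: → [0,3); WM=4
i=6 t=7 v=7: → [7,9); WM=4
i=7 t=11 v=8: → [11,13); WM=10
i=8 t=8 v=2: → [7,10); WM=10
i=9 t=4 v=7: DROP (t<10-4); WM=10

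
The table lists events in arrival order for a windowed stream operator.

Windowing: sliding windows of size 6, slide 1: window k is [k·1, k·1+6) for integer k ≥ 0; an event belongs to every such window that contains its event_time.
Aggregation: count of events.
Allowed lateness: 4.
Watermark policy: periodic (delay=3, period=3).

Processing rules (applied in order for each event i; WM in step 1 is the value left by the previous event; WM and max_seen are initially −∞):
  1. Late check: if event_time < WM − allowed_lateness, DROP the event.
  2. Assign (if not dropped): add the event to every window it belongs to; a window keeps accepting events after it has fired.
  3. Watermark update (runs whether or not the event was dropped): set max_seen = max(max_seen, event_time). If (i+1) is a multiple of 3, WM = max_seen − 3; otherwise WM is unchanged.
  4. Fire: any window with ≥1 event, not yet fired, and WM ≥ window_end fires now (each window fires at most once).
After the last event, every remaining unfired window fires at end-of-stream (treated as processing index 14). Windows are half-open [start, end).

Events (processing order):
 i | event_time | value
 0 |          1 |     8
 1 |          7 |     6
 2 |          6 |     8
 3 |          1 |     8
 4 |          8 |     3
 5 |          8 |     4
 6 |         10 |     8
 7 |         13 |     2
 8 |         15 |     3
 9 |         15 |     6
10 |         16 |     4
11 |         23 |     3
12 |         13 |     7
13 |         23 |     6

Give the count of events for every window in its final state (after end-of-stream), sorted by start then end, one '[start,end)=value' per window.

i=0 t=1 v=8: → [1,7),[0,6); WM=−∞
i=1 t=7 v=6: → [7,13),[6,12),[5,11),[4,10),[3,9),[2,8); WM=−∞
i=2 t=6 v=8: → [6,12),[5,11),[4,10),[3,9),[2,8),[1,7); WM=4
i=3 t=1 v=8: → [1,7),[0,6); WM=4
i=4 t=8 v=3: → [8,14),[7,13),[6,12),[5,11),[4,10),[3,9); WM=4
i=5 t=8 v=4: → [8,14),[7,13),[6,12),[5,11),[4,10),[3,9); WM=5
i=6 t=10 v=8: → [10,16),[9,15),[8,14),[7,13),[6,12),[5,11); WM=5
i=7 t=13 v=2: → [13,19),[12,18),[11,17),[10,16),[9,15),[8,14); WM=5
i=8 t=15 v=3: → [15,21),[14,20),[13,19),[12,18),[11,17),[10,16); WM=12; [0,6) fires=2 [1,7) fires=3 [2,8) fires=2 [3,9) fires=4 [4,10) fires=4 [5,11) fires=5 [6,12) fires=5
i=9 t=15 v=6: → [15,21),[14,20),[13,19),[12,18),[11,17),[10,16); WM=12
i=10 t=16 v=4: → [16,22),[15,21),[14,20),[13,19),[12,18),[11,17); WM=12
i=11 t=23 v=3: → [23,29),[22,28),[21,27),[20,26),[19,25),[18,24); WM=20; [7,13) fires=4 [8,14) fires=4 [9,15) fires=2 [10,16) fires=4 [11,17) fires=4 [12,18) fires=4 [13,19) fires=4 [14,20) fires=3
i=12 t=13 v=7: DROP (t<20-4); WM=20
i=13 t=23 v=6: → [23,29),[22,28),[21,27),[20,26),[19,25),[18,24); WM=20

[0,6)=2 [1,7)=3 [2,8)=2 [3,9)=4 [4,10)=4 [5,11)=5 [6,12)=5 [7,13)=4 [8,14)=4 [9,15)=2 [10,16)=4 [11,17)=4 [12,18)=4 [13,19)=4 [14,20)=3 [15,21)=3 [16,22)=1 [18,24)=2 [19,25)=2 [20,26)=2 [21,27)=2 [22,28)=2 [23,29)=2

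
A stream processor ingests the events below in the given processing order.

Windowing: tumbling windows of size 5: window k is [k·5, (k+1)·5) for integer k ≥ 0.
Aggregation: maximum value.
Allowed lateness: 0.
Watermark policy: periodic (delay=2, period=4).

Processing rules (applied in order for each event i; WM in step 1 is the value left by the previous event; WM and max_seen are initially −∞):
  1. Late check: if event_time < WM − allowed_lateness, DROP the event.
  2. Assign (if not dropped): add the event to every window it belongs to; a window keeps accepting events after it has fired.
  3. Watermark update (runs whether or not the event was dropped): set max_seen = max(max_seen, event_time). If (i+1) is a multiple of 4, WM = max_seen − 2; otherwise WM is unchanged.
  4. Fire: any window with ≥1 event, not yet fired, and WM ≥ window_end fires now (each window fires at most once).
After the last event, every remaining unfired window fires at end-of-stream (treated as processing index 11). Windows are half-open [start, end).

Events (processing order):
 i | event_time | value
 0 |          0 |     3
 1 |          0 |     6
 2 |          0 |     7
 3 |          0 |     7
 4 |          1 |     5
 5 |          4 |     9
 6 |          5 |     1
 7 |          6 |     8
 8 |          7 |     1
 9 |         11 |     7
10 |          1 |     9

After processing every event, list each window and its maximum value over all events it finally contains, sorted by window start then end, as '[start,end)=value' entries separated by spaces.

[0,5)=9 [5,10)=8 [10,15)=7

i=0 t=0 v=3: → [0,5); WM=−∞
i=1 t=0 v=6: → [0,5); WM=−∞
i=2 t=0 v=7: → [0,5); WM=−∞
i=3 t=0 v=7: → [0,5); WM=-2
i=4 t=1 v=5: → [0,5); WM=-2
i=5 t=4 v=9: → [0,5); WM=-2
i=6 t=5 v=1: → [5,10); WM=-2
i=7 t=6 v=8: → [5,10); WM=4
i=8 t=7 v=1: → [5,10); WM=4
i=9 t=11 v=7: → [10,15); WM=4
i=10 t=1 v=9: DROP (t<4-0); WM=4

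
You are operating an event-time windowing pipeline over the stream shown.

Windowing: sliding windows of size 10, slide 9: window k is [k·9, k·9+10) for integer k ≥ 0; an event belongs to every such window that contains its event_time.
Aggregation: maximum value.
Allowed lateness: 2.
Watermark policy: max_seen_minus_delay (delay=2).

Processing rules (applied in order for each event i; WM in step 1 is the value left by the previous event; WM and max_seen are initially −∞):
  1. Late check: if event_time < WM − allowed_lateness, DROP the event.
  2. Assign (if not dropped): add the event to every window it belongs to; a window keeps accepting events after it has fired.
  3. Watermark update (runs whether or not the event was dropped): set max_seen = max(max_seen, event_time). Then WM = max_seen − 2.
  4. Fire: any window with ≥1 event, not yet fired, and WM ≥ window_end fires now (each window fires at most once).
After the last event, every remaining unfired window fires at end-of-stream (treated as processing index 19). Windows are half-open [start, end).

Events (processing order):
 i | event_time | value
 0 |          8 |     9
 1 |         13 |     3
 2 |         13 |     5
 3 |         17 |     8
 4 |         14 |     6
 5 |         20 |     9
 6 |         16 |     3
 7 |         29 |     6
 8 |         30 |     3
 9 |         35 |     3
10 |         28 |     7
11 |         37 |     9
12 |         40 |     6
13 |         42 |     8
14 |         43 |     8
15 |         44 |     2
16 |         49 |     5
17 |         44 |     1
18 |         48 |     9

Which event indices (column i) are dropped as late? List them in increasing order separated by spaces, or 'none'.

i=0 t=8 v=9: → [0,10); WM=6
i=1 t=13 v=3: → [9,19); WM=11; [0,10) fires=9
i=2 t=13 v=5: → [9,19); WM=11
i=3 t=17 v=8: → [9,19); WM=15
i=4 t=14 v=6: → [9,19); WM=15
i=5 t=20 v=9: → [18,28); WM=18
i=6 t=16 v=3: → [9,19); WM=18
i=7 t=29 v=6: → [27,37); WM=27; [9,19) fires=8
i=8 t=30 v=3: → [27,37); WM=28; [18,28) fires=9
i=9 t=35 v=3: → [27,37); WM=33
i=10 t=28 v=7: DROP (t<33-2); WM=33
i=11 t=37 v=9: → [36,46); WM=35
i=12 t=40 v=6: → [36,46); WM=38; [27,37) fires=6
i=13 t=42 v=8: → [36,46); WM=40
i=14 t=43 v=8: → [36,46); WM=41
i=15 t=44 v=2: → [36,46); WM=42
i=16 t=49 v=5: → [45,55); WM=47; [36,46) fires=9
i=17 t=44 v=1: DROP (t<47-2); WM=47
i=18 t=48 v=9: → [45,55); WM=47

10 17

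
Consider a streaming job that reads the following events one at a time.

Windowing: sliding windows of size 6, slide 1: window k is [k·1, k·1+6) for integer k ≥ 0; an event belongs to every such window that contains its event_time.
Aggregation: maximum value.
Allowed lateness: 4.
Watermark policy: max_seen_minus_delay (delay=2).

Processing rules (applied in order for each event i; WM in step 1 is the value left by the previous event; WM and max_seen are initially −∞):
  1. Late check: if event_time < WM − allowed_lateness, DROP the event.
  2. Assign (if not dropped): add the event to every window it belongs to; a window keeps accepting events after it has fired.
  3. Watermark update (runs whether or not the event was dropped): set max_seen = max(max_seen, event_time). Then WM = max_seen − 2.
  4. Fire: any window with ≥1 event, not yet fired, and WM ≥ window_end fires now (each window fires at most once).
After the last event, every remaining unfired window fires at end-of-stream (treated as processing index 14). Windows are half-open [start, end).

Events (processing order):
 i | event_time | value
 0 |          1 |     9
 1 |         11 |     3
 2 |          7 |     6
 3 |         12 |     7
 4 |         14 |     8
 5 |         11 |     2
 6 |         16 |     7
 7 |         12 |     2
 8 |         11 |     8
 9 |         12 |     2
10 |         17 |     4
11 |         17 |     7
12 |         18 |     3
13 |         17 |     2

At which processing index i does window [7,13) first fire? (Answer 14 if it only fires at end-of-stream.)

6

i=0 t=1 v=9: → [1,7),[0,6); WM=-1
i=1 t=11 v=3: → [11,17),[10,16),[9,15),[8,14),[7,13),[6,12); WM=9; [0,6) fires=9 [1,7) fires=9
i=2 t=7 v=6: → [7,13),[6,12),[5,11),[4,10),[3,9),[2,8); WM=9; [2,8) fires=6 [3,9) fires=6
i=3 t=12 v=7: → [12,18),[11,17),[10,16),[9,15),[8,14),[7,13); WM=10; [4,10) fires=6
i=4 t=14 v=8: → [14,20),[13,19),[12,18),[11,17),[10,16),[9,15); WM=12; [5,11) fires=6 [6,12) fires=6
i=5 t=11 v=2: → [11,17),[10,16),[9,15),[8,14),[7,13),[6,12); WM=12
i=6 t=16 v=7: → [16,22),[15,21),[14,20),[13,19),[12,18),[11,17); WM=14; [7,13) fires=7 [8,14) fires=7
i=7 t=12 v=2: → [12,18),[11,17),[10,16),[9,15),[8,14),[7,13); WM=14
i=8 t=11 v=8: → [11,17),[10,16),[9,15),[8,14),[7,13),[6,12); WM=14
i=9 t=12 v=2: → [12,18),[11,17),[10,16),[9,15),[8,14),[7,13); WM=14
i=10 t=17 v=4: → [17,23),[16,22),[15,21),[14,20),[13,19),[12,18); WM=15; [9,15) fires=8
i=11 t=17 v=7: → [17,23),[16,22),[15,21),[14,20),[13,19),[12,18); WM=15
i=12 t=18 v=3: → [18,24),[17,23),[16,22),[15,21),[14,20),[13,19); WM=16; [10,16) fires=8
i=13 t=17 v=2: → [17,23),[16,22),[15,21),[14,20),[13,19),[12,18); WM=16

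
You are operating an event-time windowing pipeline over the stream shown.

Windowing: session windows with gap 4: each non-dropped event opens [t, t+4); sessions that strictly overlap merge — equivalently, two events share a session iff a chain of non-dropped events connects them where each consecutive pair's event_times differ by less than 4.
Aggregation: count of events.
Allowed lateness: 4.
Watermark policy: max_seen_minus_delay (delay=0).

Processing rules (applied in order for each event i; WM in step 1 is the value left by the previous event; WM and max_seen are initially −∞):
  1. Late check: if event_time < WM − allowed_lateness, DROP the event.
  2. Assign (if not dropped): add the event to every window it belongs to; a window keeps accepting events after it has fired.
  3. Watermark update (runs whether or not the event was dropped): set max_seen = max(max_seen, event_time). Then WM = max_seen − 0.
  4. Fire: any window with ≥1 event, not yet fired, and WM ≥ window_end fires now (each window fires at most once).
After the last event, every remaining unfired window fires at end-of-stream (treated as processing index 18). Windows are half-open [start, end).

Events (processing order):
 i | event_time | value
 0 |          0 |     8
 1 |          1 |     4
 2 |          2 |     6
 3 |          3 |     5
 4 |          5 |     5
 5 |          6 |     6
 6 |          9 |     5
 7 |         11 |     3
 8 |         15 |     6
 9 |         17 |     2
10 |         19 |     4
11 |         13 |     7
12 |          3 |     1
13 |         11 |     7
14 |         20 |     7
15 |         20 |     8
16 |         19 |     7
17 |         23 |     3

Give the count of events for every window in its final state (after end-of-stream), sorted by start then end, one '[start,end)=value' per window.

i=0 t=0 v=8: → [0,4); WM=0
i=1 t=1 v=4: → [0,5); WM=1
i=2 t=2 v=6: → [0,6); WM=2
i=3 t=3 v=5: → [0,7); WM=3
i=4 t=5 v=5: → [0,9); WM=5
i=5 t=6 v=6: → [0,10); WM=6
i=6 t=9 v=5: → [0,13); WM=9
i=7 t=11 v=3: → [0,15); WM=11
i=8 t=15 v=6: → [15,19); WM=15
i=9 t=17 v=2: → [15,21); WM=17
i=10 t=19 v=4: → [15,23); WM=19
i=11 t=13 v=7: DROP (t<19-4); WM=19
i=12 t=3 v=1: DROP (t<19-4); WM=19
i=13 t=11 v=7: DROP (t<19-4); WM=19
i=14 t=20 v=7: → [15,24); WM=20
i=15 t=20 v=8: → [15,24); WM=20
i=16 t=19 v=7: → [15,24); WM=20
i=17 t=23 v=3: → [15,27); WM=23

[0,15)=8 [15,27)=7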